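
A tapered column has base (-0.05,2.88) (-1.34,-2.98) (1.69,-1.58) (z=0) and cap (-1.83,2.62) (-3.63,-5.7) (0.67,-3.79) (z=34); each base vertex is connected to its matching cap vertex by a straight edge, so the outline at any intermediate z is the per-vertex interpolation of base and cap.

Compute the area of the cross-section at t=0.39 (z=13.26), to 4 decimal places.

Cross-section at t=0.39: each vertex is (1-t)·p0[i] + t·p1[i].
  v1: (1-0.39)·(-0.05,2.88) + 0.39·(-1.83,2.62) = (-0.7442,2.7786)
  v2: (1-0.39)·(-1.34,-2.98) + 0.39·(-3.63,-5.7) = (-2.2331,-4.0408)
  v3: (1-0.39)·(1.69,-1.58) + 0.39·(0.67,-3.79) = (1.2922,-2.4419)
Shoelace sum Σ(x_i·y_{i+1} − x_{i+1}·y_i):
  i=1: -0.7442·-4.0408 − -2.2331·2.7786 = +9.2121 (running +9.2121)
  i=2: -2.2331·-2.4419 − 1.2922·-4.0408 = +10.6745 (running +19.8866)
  i=3: 1.2922·2.7786 − -0.7442·-2.4419 = +1.7732 (running +21.6598)
Area = |Σ|/2 = |21.6598|/2 = 10.8299

Area at t=0.39: 10.8299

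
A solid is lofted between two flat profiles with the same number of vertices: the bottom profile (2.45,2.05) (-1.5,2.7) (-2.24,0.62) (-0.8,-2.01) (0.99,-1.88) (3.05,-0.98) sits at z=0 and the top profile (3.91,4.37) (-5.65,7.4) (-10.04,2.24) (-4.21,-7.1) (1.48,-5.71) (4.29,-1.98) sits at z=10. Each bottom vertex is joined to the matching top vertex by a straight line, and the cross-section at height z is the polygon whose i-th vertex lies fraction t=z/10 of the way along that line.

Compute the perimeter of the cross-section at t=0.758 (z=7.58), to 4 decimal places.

Cross-section at t=0.758: each vertex is (1-t)·p0[i] + t·p1[i].
  v1: (1-0.758)·(2.45,2.05) + 0.758·(3.91,4.37) = (3.5567,3.8086)
  v2: (1-0.758)·(-1.5,2.7) + 0.758·(-5.65,7.4) = (-4.6457,6.2626)
  v3: (1-0.758)·(-2.24,0.62) + 0.758·(-10.04,2.24) = (-8.1524,1.8480)
  v4: (1-0.758)·(-0.8,-2.01) + 0.758·(-4.21,-7.1) = (-3.3848,-5.8682)
  v5: (1-0.758)·(0.99,-1.88) + 0.758·(1.48,-5.71) = (1.3614,-4.7831)
  v6: (1-0.758)·(3.05,-0.98) + 0.758·(4.29,-1.98) = (3.9899,-1.7380)
Perimeter = Σ |v_{i+1} − v_i|:
  edge 1→2: √(-8.2024² + 2.4540²) = 8.5616 (running 8.5616)
  edge 2→3: √(-3.5067² + -4.4146²) = 5.6379 (running 14.1995)
  edge 3→4: √(4.7676² + -7.7162²) = 9.0703 (running 23.2698)
  edge 4→5: √(4.7462² + 1.0851²) = 4.8687 (running 28.1384)
  edge 5→6: √(2.6285² + 3.0451²) = 4.0227 (running 32.1611)
  edge 6→1: √(-0.4332² + 5.5466²) = 5.5635 (running 37.7246)
Perimeter = 37.7246

Perimeter at t=0.758: 37.7246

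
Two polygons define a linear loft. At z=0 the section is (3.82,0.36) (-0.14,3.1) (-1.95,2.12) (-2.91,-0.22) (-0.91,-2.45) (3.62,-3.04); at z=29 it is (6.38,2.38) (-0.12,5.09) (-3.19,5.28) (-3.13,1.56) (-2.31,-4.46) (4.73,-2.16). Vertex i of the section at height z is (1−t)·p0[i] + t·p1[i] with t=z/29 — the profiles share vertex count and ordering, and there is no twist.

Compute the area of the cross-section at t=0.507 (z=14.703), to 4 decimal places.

Area at t=0.507: 45.0858

Cross-section at t=0.507: each vertex is (1-t)·p0[i] + t·p1[i].
  v1: (1-0.507)·(3.82,0.36) + 0.507·(6.38,2.38) = (5.1179,1.3841)
  v2: (1-0.507)·(-0.14,3.1) + 0.507·(-0.12,5.09) = (-0.1299,4.1089)
  v3: (1-0.507)·(-1.95,2.12) + 0.507·(-3.19,5.28) = (-2.5787,3.7221)
  v4: (1-0.507)·(-2.91,-0.22) + 0.507·(-3.13,1.56) = (-3.0215,0.6825)
  v5: (1-0.507)·(-0.91,-2.45) + 0.507·(-2.31,-4.46) = (-1.6198,-3.4691)
  v6: (1-0.507)·(3.62,-3.04) + 0.507·(4.73,-2.16) = (4.1828,-2.5938)
Shoelace sum Σ(x_i·y_{i+1} − x_{i+1}·y_i):
  i=1: 5.1179·4.1089 − -0.1299·1.3841 = +21.2089 (running +21.2089)
  i=2: -0.1299·3.7221 − -2.5787·4.1089 = +10.1123 (running +31.3212)
  i=3: -2.5787·0.6825 − -3.0215·3.7221 = +9.4867 (running +40.8079)
  i=4: -3.0215·-3.4691 − -1.6198·0.6825 = +11.5874 (running +52.3953)
  i=5: -1.6198·-2.5938 − 4.1828·-3.4691 = +18.7118 (running +71.1071)
  i=6: 4.1828·1.3841 − 5.1179·-2.5938 = +19.0646 (running +90.1717)
Area = |Σ|/2 = |90.1717|/2 = 45.0858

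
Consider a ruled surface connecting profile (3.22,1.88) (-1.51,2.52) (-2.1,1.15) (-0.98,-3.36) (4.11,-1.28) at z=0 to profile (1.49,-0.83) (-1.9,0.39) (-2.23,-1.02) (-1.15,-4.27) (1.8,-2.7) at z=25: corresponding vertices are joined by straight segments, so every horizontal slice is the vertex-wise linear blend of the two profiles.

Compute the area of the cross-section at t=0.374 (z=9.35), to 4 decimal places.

Area at t=0.374: 19.3446

Cross-section at t=0.374: each vertex is (1-t)·p0[i] + t·p1[i].
  v1: (1-0.374)·(3.22,1.88) + 0.374·(1.49,-0.83) = (2.5730,0.8665)
  v2: (1-0.374)·(-1.51,2.52) + 0.374·(-1.9,0.39) = (-1.6559,1.7234)
  v3: (1-0.374)·(-2.1,1.15) + 0.374·(-2.23,-1.02) = (-2.1486,0.3384)
  v4: (1-0.374)·(-0.98,-3.36) + 0.374·(-1.15,-4.27) = (-1.0436,-3.7003)
  v5: (1-0.374)·(4.11,-1.28) + 0.374·(1.8,-2.7) = (3.2461,-1.8111)
Shoelace sum Σ(x_i·y_{i+1} − x_{i+1}·y_i):
  i=1: 2.5730·1.7234 − -1.6559·0.8665 = +5.8690 (running +5.8690)
  i=2: -1.6559·0.3384 − -2.1486·1.7234 = +3.1425 (running +9.0115)
  i=3: -2.1486·-3.7003 − -1.0436·0.3384 = +8.3038 (running +17.3153)
  i=4: -1.0436·-1.8111 − 3.2461·-3.7003 = +13.9015 (running +31.2168)
  i=5: 3.2461·0.8665 − 2.5730·-1.8111 = +7.4725 (running +38.6893)
Area = |Σ|/2 = |38.6893|/2 = 19.3446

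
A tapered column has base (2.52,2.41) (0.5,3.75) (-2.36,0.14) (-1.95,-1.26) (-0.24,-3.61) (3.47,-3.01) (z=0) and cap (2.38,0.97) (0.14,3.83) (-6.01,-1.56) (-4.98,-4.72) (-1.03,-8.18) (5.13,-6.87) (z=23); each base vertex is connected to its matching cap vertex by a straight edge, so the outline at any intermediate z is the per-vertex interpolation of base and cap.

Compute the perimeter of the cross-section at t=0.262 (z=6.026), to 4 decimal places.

Cross-section at t=0.262: each vertex is (1-t)·p0[i] + t·p1[i].
  v1: (1-0.262)·(2.52,2.41) + 0.262·(2.38,0.97) = (2.4833,2.0327)
  v2: (1-0.262)·(0.5,3.75) + 0.262·(0.14,3.83) = (0.4057,3.7710)
  v3: (1-0.262)·(-2.36,0.14) + 0.262·(-6.01,-1.56) = (-3.3163,-0.3054)
  v4: (1-0.262)·(-1.95,-1.26) + 0.262·(-4.98,-4.72) = (-2.7439,-2.1665)
  v5: (1-0.262)·(-0.24,-3.61) + 0.262·(-1.03,-8.18) = (-0.4470,-4.8073)
  v6: (1-0.262)·(3.47,-3.01) + 0.262·(5.13,-6.87) = (3.9049,-4.0213)
Perimeter = Σ |v_{i+1} − v_i|:
  edge 1→2: √(-2.0776² + 1.7382²) = 2.7089 (running 2.7089)
  edge 2→3: √(-3.7220² + -4.0764²) = 5.5199 (running 8.2288)
  edge 3→4: √(0.5724² + -1.8611²) = 1.9472 (running 10.1760)
  edge 4→5: √(2.2969² + -2.6408²) = 3.4999 (running 13.6759)
  edge 5→6: √(4.3519² + 0.7860²) = 4.4223 (running 18.0983)
  edge 6→1: √(-1.4216² + 6.0540²) = 6.2187 (running 24.3170)
Perimeter = 24.3170

Perimeter at t=0.262: 24.3170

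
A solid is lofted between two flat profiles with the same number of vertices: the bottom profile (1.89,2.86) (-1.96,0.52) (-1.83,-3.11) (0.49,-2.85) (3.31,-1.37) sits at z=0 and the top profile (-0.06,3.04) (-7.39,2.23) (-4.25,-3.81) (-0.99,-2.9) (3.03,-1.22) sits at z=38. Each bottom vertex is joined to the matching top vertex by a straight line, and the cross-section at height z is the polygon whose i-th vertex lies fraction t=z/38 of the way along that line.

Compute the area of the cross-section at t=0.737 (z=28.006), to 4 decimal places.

Cross-section at t=0.737: each vertex is (1-t)·p0[i] + t·p1[i].
  v1: (1-0.737)·(1.89,2.86) + 0.737·(-0.06,3.04) = (0.4529,2.9927)
  v2: (1-0.737)·(-1.96,0.52) + 0.737·(-7.39,2.23) = (-5.9619,1.7803)
  v3: (1-0.737)·(-1.83,-3.11) + 0.737·(-4.25,-3.81) = (-3.6135,-3.6259)
  v4: (1-0.737)·(0.49,-2.85) + 0.737·(-0.99,-2.9) = (-0.6008,-2.8868)
  v5: (1-0.737)·(3.31,-1.37) + 0.737·(3.03,-1.22) = (3.1036,-1.2594)
Shoelace sum Σ(x_i·y_{i+1} − x_{i+1}·y_i):
  i=1: 0.4529·1.7803 − -5.9619·2.9927 = +18.6482 (running +18.6482)
  i=2: -5.9619·-3.6259 − -3.6135·1.7803 = +28.0504 (running +46.6985)
  i=3: -3.6135·-2.8868 − -0.6008·-3.6259 = +8.2535 (running +54.9520)
  i=4: -0.6008·-1.2594 − 3.1036·-2.8868 = +9.7164 (running +64.6684)
  i=5: 3.1036·2.9927 − 0.4529·-1.2594 = +9.8585 (running +74.5268)
Area = |Σ|/2 = |74.5268|/2 = 37.2634

Area at t=0.737: 37.2634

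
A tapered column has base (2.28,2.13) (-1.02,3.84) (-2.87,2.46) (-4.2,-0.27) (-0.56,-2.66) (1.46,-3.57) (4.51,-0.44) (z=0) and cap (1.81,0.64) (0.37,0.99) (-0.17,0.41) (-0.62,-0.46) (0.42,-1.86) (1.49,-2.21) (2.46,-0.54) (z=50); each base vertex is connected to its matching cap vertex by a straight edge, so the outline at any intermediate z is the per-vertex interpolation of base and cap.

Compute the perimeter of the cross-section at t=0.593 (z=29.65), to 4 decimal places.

Perimeter at t=0.593: 15.0053

Cross-section at t=0.593: each vertex is (1-t)·p0[i] + t·p1[i].
  v1: (1-0.593)·(2.28,2.13) + 0.593·(1.81,0.64) = (2.0013,1.2464)
  v2: (1-0.593)·(-1.02,3.84) + 0.593·(0.37,0.99) = (-0.1957,2.1500)
  v3: (1-0.593)·(-2.87,2.46) + 0.593·(-0.17,0.41) = (-1.2689,1.2444)
  v4: (1-0.593)·(-4.2,-0.27) + 0.593·(-0.62,-0.46) = (-2.0771,-0.3827)
  v5: (1-0.593)·(-0.56,-2.66) + 0.593·(0.42,-1.86) = (0.0211,-2.1856)
  v6: (1-0.593)·(1.46,-3.57) + 0.593·(1.49,-2.21) = (1.4778,-2.7635)
  v7: (1-0.593)·(4.51,-0.44) + 0.593·(2.46,-0.54) = (3.2944,-0.4993)
Perimeter = Σ |v_{i+1} − v_i|:
  edge 1→2: √(-2.1970² + 0.9035²) = 2.3756 (running 2.3756)
  edge 2→3: √(-1.0732² + -0.9056²) = 1.4042 (running 3.7798)
  edge 3→4: √(-0.8082² + -1.6270²) = 1.8167 (running 5.5964)
  edge 4→5: √(2.0982² + -1.8029²) = 2.7664 (running 8.3628)
  edge 5→6: √(1.4567² + -0.5779²) = 1.5671 (running 9.9300)
  edge 6→7: √(1.8166² + 2.2642²) = 2.9029 (running 12.8328)
  edge 7→1: √(-1.2931² + 1.7457²) = 2.1725 (running 15.0053)
Perimeter = 15.0053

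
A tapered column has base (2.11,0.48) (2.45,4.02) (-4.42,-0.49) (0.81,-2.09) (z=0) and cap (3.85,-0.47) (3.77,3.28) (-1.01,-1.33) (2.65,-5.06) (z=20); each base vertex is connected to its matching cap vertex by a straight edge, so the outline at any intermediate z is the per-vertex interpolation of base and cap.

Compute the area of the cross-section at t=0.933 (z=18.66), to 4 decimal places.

Area at t=0.933: 19.8605

Cross-section at t=0.933: each vertex is (1-t)·p0[i] + t·p1[i].
  v1: (1-0.933)·(2.11,0.48) + 0.933·(3.85,-0.47) = (3.7334,-0.4064)
  v2: (1-0.933)·(2.45,4.02) + 0.933·(3.77,3.28) = (3.6816,3.3296)
  v3: (1-0.933)·(-4.42,-0.49) + 0.933·(-1.01,-1.33) = (-1.2385,-1.2737)
  v4: (1-0.933)·(0.81,-2.09) + 0.933·(2.65,-5.06) = (2.5267,-4.8610)
Shoelace sum Σ(x_i·y_{i+1} − x_{i+1}·y_i):
  i=1: 3.7334·3.3296 − 3.6816·-0.4064 = +13.9267 (running +13.9267)
  i=2: 3.6816·-1.2737 − -1.2385·3.3296 = -0.5657 (running +13.3610)
  i=3: -1.2385·-4.8610 − 2.5267·-1.2737 = +9.2385 (running +22.5996)
  i=4: 2.5267·-0.4064 − 3.7334·-4.8610 = +17.1215 (running +39.7210)
Area = |Σ|/2 = |39.7210|/2 = 19.8605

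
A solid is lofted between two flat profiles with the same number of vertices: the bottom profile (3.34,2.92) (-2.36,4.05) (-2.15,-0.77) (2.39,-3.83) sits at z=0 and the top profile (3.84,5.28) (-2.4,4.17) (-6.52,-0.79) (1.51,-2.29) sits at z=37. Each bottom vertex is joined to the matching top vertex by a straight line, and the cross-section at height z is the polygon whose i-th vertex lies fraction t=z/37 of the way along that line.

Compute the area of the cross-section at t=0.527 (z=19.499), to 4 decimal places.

Cross-section at t=0.527: each vertex is (1-t)·p0[i] + t·p1[i].
  v1: (1-0.527)·(3.34,2.92) + 0.527·(3.84,5.28) = (3.6035,4.1637)
  v2: (1-0.527)·(-2.36,4.05) + 0.527·(-2.4,4.17) = (-2.3811,4.1132)
  v3: (1-0.527)·(-2.15,-0.77) + 0.527·(-6.52,-0.79) = (-4.4530,-0.7805)
  v4: (1-0.527)·(2.39,-3.83) + 0.527·(1.51,-2.29) = (1.9262,-3.0184)
Shoelace sum Σ(x_i·y_{i+1} − x_{i+1}·y_i):
  i=1: 3.6035·4.1132 − -2.3811·4.1637 = +24.7362 (running +24.7362)
  i=2: -2.3811·-0.7805 − -4.4530·4.1132 = +20.1747 (running +44.9110)
  i=3: -4.4530·-3.0184 − 1.9262·-0.7805 = +14.9445 (running +59.8555)
  i=4: 1.9262·4.1637 − 3.6035·-3.0184 = +18.8972 (running +78.7527)
Area = |Σ|/2 = |78.7527|/2 = 39.3763

Area at t=0.527: 39.3763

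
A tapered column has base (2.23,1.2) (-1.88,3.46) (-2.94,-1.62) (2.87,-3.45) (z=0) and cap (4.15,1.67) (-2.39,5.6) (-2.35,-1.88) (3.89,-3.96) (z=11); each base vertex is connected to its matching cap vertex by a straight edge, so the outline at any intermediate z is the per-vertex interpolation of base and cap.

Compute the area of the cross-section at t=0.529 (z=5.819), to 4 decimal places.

Area at t=0.529: 33.3223

Cross-section at t=0.529: each vertex is (1-t)·p0[i] + t·p1[i].
  v1: (1-0.529)·(2.23,1.2) + 0.529·(4.15,1.67) = (3.2457,1.4486)
  v2: (1-0.529)·(-1.88,3.46) + 0.529·(-2.39,5.6) = (-2.1498,4.5921)
  v3: (1-0.529)·(-2.94,-1.62) + 0.529·(-2.35,-1.88) = (-2.6279,-1.7575)
  v4: (1-0.529)·(2.87,-3.45) + 0.529·(3.89,-3.96) = (3.4096,-3.7198)
Shoelace sum Σ(x_i·y_{i+1} − x_{i+1}·y_i):
  i=1: 3.2457·4.5921 − -2.1498·1.4486 = +18.0186 (running +18.0186)
  i=2: -2.1498·-1.7575 − -2.6279·4.5921 = +15.8458 (running +33.8644)
  i=3: -2.6279·-3.7198 − 3.4096·-1.7575 = +15.7677 (running +49.6321)
  i=4: 3.4096·1.4486 − 3.2457·-3.7198 = +17.0125 (running +66.6445)
Area = |Σ|/2 = |66.6445|/2 = 33.3223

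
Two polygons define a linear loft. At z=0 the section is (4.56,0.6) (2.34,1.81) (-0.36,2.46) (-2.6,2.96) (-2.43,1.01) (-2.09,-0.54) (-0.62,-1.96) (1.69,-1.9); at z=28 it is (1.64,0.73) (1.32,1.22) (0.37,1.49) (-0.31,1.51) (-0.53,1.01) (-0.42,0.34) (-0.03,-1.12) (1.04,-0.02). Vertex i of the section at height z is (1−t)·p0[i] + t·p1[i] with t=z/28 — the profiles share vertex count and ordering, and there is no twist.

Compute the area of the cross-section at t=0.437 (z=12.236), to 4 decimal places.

Cross-section at t=0.437: each vertex is (1-t)·p0[i] + t·p1[i].
  v1: (1-0.437)·(4.56,0.6) + 0.437·(1.64,0.73) = (3.2840,0.6568)
  v2: (1-0.437)·(2.34,1.81) + 0.437·(1.32,1.22) = (1.8943,1.5522)
  v3: (1-0.437)·(-0.36,2.46) + 0.437·(0.37,1.49) = (-0.0410,2.0361)
  v4: (1-0.437)·(-2.6,2.96) + 0.437·(-0.31,1.51) = (-1.5993,2.3263)
  v5: (1-0.437)·(-2.43,1.01) + 0.437·(-0.53,1.01) = (-1.5997,1.0100)
  v6: (1-0.437)·(-2.09,-0.54) + 0.437·(-0.42,0.34) = (-1.3602,-0.1554)
  v7: (1-0.437)·(-0.62,-1.96) + 0.437·(-0.03,-1.12) = (-0.3622,-1.5929)
  v8: (1-0.437)·(1.69,-1.9) + 0.437·(1.04,-0.02) = (1.4059,-1.0784)
Shoelace sum Σ(x_i·y_{i+1} − x_{i+1}·y_i):
  i=1: 3.2840·1.5522 − 1.8943·0.6568 = +3.8531 (running +3.8531)
  i=2: 1.8943·2.0361 − -0.0410·1.5522 = +3.9205 (running +7.7736)
  i=3: -0.0410·2.3263 − -1.5993·2.0361 = +3.1609 (running +10.9346)
  i=4: -1.5993·1.0100 − -1.5997·2.3263 = +2.1062 (running +13.0408)
  i=5: -1.5997·-0.1554 − -1.3602·1.0100 = +1.6225 (running +14.6632)
  i=6: -1.3602·-1.5929 − -0.3622·-0.1554 = +2.1104 (running +16.7737)
  i=7: -0.3622·-1.0784 − 1.4059·-1.5929 = +2.6301 (running +19.4038)
  i=8: 1.4059·0.6568 − 3.2840·-1.0784 = +4.4650 (running +23.8688)
Area = |Σ|/2 = |23.8688|/2 = 11.9344

Area at t=0.437: 11.9344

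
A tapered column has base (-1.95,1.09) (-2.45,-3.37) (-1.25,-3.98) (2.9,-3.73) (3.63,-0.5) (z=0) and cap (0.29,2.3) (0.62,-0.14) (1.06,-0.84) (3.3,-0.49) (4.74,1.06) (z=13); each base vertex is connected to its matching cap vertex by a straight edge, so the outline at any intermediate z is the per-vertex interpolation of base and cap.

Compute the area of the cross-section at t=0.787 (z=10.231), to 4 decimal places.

Cross-section at t=0.787: each vertex is (1-t)·p0[i] + t·p1[i].
  v1: (1-0.787)·(-1.95,1.09) + 0.787·(0.29,2.3) = (-0.1871,2.0423)
  v2: (1-0.787)·(-2.45,-3.37) + 0.787·(0.62,-0.14) = (-0.0339,-0.8280)
  v3: (1-0.787)·(-1.25,-3.98) + 0.787·(1.06,-0.84) = (0.5680,-1.5088)
  v4: (1-0.787)·(2.9,-3.73) + 0.787·(3.3,-0.49) = (3.2148,-1.1801)
  v5: (1-0.787)·(3.63,-0.5) + 0.787·(4.74,1.06) = (4.5036,0.7277)
Shoelace sum Σ(x_i·y_{i+1} − x_{i+1}·y_i):
  i=1: -0.1871·-0.8280 − -0.0339·2.0423 = +0.2242 (running +0.2242)
  i=2: -0.0339·-1.5088 − 0.5680·-0.8280 = +0.5214 (running +0.7456)
  i=3: 0.5680·-1.1801 − 3.2148·-1.5088 = +4.1803 (running +4.9259)
  i=4: 3.2148·0.7277 − 4.5036·-1.1801 = +7.6542 (running +12.5801)
  i=5: 4.5036·2.0423 − -0.1871·0.7277 = +9.3337 (running +21.9138)
Area = |Σ|/2 = |21.9138|/2 = 10.9569

Area at t=0.787: 10.9569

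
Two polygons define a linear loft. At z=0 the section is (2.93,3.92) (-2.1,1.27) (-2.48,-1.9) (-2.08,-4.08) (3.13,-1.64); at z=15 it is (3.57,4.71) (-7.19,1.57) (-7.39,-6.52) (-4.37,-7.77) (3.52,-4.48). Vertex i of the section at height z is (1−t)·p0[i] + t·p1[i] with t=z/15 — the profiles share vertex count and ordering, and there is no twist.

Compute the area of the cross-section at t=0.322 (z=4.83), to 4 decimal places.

Cross-section at t=0.322: each vertex is (1-t)·p0[i] + t·p1[i].
  v1: (1-0.322)·(2.93,3.92) + 0.322·(3.57,4.71) = (3.1361,4.1744)
  v2: (1-0.322)·(-2.1,1.27) + 0.322·(-7.19,1.57) = (-3.7390,1.3666)
  v3: (1-0.322)·(-2.48,-1.9) + 0.322·(-7.39,-6.52) = (-4.0610,-3.3876)
  v4: (1-0.322)·(-2.08,-4.08) + 0.322·(-4.37,-7.77) = (-2.8174,-5.2682)
  v5: (1-0.322)·(3.13,-1.64) + 0.322·(3.52,-4.48) = (3.2556,-2.5545)
Shoelace sum Σ(x_i·y_{i+1} − x_{i+1}·y_i):
  i=1: 3.1361·1.3666 − -3.7390·4.1744 = +19.8937 (running +19.8937)
  i=2: -3.7390·-3.3876 − -4.0610·1.3666 = +18.2161 (running +38.1098)
  i=3: -4.0610·-5.2682 − -2.8174·-3.3876 = +11.8499 (running +49.9597)
  i=4: -2.8174·-2.5545 − 3.2556·-5.2682 = +24.3479 (running +74.3076)
  i=5: 3.2556·4.1744 − 3.1361·-2.5545 = +21.6011 (running +95.9087)
Area = |Σ|/2 = |95.9087|/2 = 47.9544

Area at t=0.322: 47.9544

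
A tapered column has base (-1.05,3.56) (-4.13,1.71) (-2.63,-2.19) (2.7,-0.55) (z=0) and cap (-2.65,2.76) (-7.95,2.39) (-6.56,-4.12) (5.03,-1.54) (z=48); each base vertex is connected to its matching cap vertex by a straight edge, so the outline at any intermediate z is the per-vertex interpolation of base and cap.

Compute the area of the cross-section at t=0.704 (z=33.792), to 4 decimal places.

Area at t=0.704: 42.0547

Cross-section at t=0.704: each vertex is (1-t)·p0[i] + t·p1[i].
  v1: (1-0.704)·(-1.05,3.56) + 0.704·(-2.65,2.76) = (-2.1764,2.9968)
  v2: (1-0.704)·(-4.13,1.71) + 0.704·(-7.95,2.39) = (-6.8193,2.1887)
  v3: (1-0.704)·(-2.63,-2.19) + 0.704·(-6.56,-4.12) = (-5.3967,-3.5487)
  v4: (1-0.704)·(2.7,-0.55) + 0.704·(5.03,-1.54) = (4.3403,-1.2470)
Shoelace sum Σ(x_i·y_{i+1} − x_{i+1}·y_i):
  i=1: -2.1764·2.1887 − -6.8193·2.9968 = +15.6725 (running +15.6725)
  i=2: -6.8193·-3.5487 − -5.3967·2.1887 = +36.0116 (running +51.6841)
  i=3: -5.3967·-1.2470 − 4.3403·-3.5487 = +22.1321 (running +73.8162)
  i=4: 4.3403·2.9968 − -2.1764·-1.2470 = +10.2932 (running +84.1094)
Area = |Σ|/2 = |84.1094|/2 = 42.0547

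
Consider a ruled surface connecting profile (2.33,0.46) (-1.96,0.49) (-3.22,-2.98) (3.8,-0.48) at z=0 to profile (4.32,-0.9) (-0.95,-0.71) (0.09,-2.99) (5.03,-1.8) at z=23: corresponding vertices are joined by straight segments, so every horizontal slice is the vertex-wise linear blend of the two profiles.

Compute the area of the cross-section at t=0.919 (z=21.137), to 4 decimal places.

Cross-section at t=0.919: each vertex is (1-t)·p0[i] + t·p1[i].
  v1: (1-0.919)·(2.33,0.46) + 0.919·(4.32,-0.9) = (4.1588,-0.7898)
  v2: (1-0.919)·(-1.96,0.49) + 0.919·(-0.95,-0.71) = (-1.0318,-0.6128)
  v3: (1-0.919)·(-3.22,-2.98) + 0.919·(0.09,-2.99) = (-0.1781,-2.9892)
  v4: (1-0.919)·(3.8,-0.48) + 0.919·(5.03,-1.8) = (4.9304,-1.6931)
Shoelace sum Σ(x_i·y_{i+1} − x_{i+1}·y_i):
  i=1: 4.1588·-0.6128 − -1.0318·-0.7898 = -3.3635 (running -3.3635)
  i=2: -1.0318·-2.9892 − -0.1781·-0.6128 = +2.9751 (running -0.3884)
  i=3: -0.1781·-1.6931 − 4.9304·-2.9892 = +15.0394 (running +14.6510)
  i=4: 4.9304·-0.7898 − 4.1588·-1.6931 = +3.1470 (running +17.7980)
Area = |Σ|/2 = |17.7980|/2 = 8.8990

Area at t=0.919: 8.8990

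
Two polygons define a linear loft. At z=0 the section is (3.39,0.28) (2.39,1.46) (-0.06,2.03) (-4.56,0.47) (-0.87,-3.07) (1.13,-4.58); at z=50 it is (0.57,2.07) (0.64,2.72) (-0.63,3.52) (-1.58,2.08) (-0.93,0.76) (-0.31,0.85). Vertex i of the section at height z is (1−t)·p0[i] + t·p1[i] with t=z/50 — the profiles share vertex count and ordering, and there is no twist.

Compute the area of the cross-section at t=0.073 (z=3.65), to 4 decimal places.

Cross-section at t=0.073: each vertex is (1-t)·p0[i] + t·p1[i].
  v1: (1-0.073)·(3.39,0.28) + 0.073·(0.57,2.07) = (3.1841,0.4107)
  v2: (1-0.073)·(2.39,1.46) + 0.073·(0.64,2.72) = (2.2623,1.5520)
  v3: (1-0.073)·(-0.06,2.03) + 0.073·(-0.63,3.52) = (-0.1016,2.1388)
  v4: (1-0.073)·(-4.56,0.47) + 0.073·(-1.58,2.08) = (-4.3425,0.5875)
  v5: (1-0.073)·(-0.87,-3.07) + 0.073·(-0.93,0.76) = (-0.8744,-2.7904)
  v6: (1-0.073)·(1.13,-4.58) + 0.073·(-0.31,0.85) = (1.0249,-4.1836)
Shoelace sum Σ(x_i·y_{i+1} − x_{i+1}·y_i):
  i=1: 3.1841·1.5520 − 2.2623·0.4107 = +4.0127 (running +4.0127)
  i=2: 2.2623·2.1388 − -0.1016·1.5520 = +4.9961 (running +9.0088)
  i=3: -0.1016·0.5875 − -4.3425·2.1388 = +9.2278 (running +18.2366)
  i=4: -4.3425·-2.7904 − -0.8744·0.5875 = +12.6310 (running +30.8676)
  i=5: -0.8744·-4.1836 − 1.0249·-2.7904 = +6.5179 (running +37.3855)
  i=6: 1.0249·0.4107 − 3.1841·-4.1836 = +13.7421 (running +51.1276)
Area = |Σ|/2 = |51.1276|/2 = 25.5638

Area at t=0.073: 25.5638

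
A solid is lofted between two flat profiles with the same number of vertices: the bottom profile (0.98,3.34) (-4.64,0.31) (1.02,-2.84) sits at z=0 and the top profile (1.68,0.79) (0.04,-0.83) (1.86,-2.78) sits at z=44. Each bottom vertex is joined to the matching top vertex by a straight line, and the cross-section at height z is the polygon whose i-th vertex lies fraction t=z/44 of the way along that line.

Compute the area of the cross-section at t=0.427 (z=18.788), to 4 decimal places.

Area at t=0.427: 10.0509

Cross-section at t=0.427: each vertex is (1-t)·p0[i] + t·p1[i].
  v1: (1-0.427)·(0.98,3.34) + 0.427·(1.68,0.79) = (1.2789,2.2511)
  v2: (1-0.427)·(-4.64,0.31) + 0.427·(0.04,-0.83) = (-2.6416,-0.1768)
  v3: (1-0.427)·(1.02,-2.84) + 0.427·(1.86,-2.78) = (1.3787,-2.8144)
Shoelace sum Σ(x_i·y_{i+1} − x_{i+1}·y_i):
  i=1: 1.2789·-0.1768 − -2.6416·2.2511 = +5.7206 (running +5.7206)
  i=2: -2.6416·-2.8144 − 1.3787·-0.1768 = +7.6783 (running +13.3989)
  i=3: 1.3787·2.2511 − 1.2789·-2.8144 = +6.7029 (running +20.1019)
Area = |Σ|/2 = |20.1019|/2 = 10.0509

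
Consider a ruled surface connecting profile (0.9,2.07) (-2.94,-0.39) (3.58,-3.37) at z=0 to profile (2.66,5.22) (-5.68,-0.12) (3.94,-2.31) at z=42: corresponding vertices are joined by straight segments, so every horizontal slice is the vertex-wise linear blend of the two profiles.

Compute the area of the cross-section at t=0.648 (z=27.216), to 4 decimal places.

Cross-section at t=0.648: each vertex is (1-t)·p0[i] + t·p1[i].
  v1: (1-0.648)·(0.9,2.07) + 0.648·(2.66,5.22) = (2.0405,4.1112)
  v2: (1-0.648)·(-2.94,-0.39) + 0.648·(-5.68,-0.12) = (-4.7155,-0.2150)
  v3: (1-0.648)·(3.58,-3.37) + 0.648·(3.94,-2.31) = (3.8133,-2.6831)
Shoelace sum Σ(x_i·y_{i+1} − x_{i+1}·y_i):
  i=1: 2.0405·-0.2150 − -4.7155·4.1112 = +18.9477 (running +18.9477)
  i=2: -4.7155·-2.6831 − 3.8133·-0.2150 = +13.4723 (running +32.4200)
  i=3: 3.8133·4.1112 − 2.0405·-2.6831 = +21.1520 (running +53.5720)
Area = |Σ|/2 = |53.5720|/2 = 26.7860

Area at t=0.648: 26.7860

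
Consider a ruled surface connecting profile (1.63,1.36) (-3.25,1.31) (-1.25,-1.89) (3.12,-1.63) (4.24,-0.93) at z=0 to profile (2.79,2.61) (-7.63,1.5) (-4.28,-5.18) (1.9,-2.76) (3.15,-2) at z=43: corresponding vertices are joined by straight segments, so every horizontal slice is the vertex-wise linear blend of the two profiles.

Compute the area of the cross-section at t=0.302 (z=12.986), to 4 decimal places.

Cross-section at t=0.302: each vertex is (1-t)·p0[i] + t·p1[i].
  v1: (1-0.302)·(1.63,1.36) + 0.302·(2.79,2.61) = (1.9803,1.7375)
  v2: (1-0.302)·(-3.25,1.31) + 0.302·(-7.63,1.5) = (-4.5728,1.3674)
  v3: (1-0.302)·(-1.25,-1.89) + 0.302·(-4.28,-5.18) = (-2.1651,-2.8836)
  v4: (1-0.302)·(3.12,-1.63) + 0.302·(1.9,-2.76) = (2.7516,-1.9713)
  v5: (1-0.302)·(4.24,-0.93) + 0.302·(3.15,-2) = (3.9108,-1.2531)
Shoelace sum Σ(x_i·y_{i+1} − x_{i+1}·y_i):
  i=1: 1.9803·1.3674 − -4.5728·1.7375 = +10.6530 (running +10.6530)
  i=2: -4.5728·-2.8836 − -2.1651·1.3674 = +16.1464 (running +26.7994)
  i=3: -2.1651·-1.9713 − 2.7516·-2.8836 = +12.2022 (running +39.0016)
  i=4: 2.7516·-1.2531 − 3.9108·-1.9713 = +4.2612 (running +43.2628)
  i=5: 3.9108·1.7375 − 1.9803·-1.2531 = +9.2767 (running +52.5395)
Area = |Σ|/2 = |52.5395|/2 = 26.2697

Area at t=0.302: 26.2697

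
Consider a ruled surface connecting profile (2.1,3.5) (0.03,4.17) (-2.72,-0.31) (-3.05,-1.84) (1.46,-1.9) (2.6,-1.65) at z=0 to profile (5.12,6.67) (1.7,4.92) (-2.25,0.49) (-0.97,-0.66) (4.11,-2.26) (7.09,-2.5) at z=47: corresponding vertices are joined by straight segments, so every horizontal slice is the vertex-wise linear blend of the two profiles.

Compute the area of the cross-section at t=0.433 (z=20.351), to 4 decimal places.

Cross-section at t=0.433: each vertex is (1-t)·p0[i] + t·p1[i].
  v1: (1-0.433)·(2.1,3.5) + 0.433·(5.12,6.67) = (3.4077,4.8726)
  v2: (1-0.433)·(0.03,4.17) + 0.433·(1.7,4.92) = (0.7531,4.4947)
  v3: (1-0.433)·(-2.72,-0.31) + 0.433·(-2.25,0.49) = (-2.5165,0.0364)
  v4: (1-0.433)·(-3.05,-1.84) + 0.433·(-0.97,-0.66) = (-2.1494,-1.3291)
  v5: (1-0.433)·(1.46,-1.9) + 0.433·(4.11,-2.26) = (2.6075,-2.0559)
  v6: (1-0.433)·(2.6,-1.65) + 0.433·(7.09,-2.5) = (4.5442,-2.0180)
Shoelace sum Σ(x_i·y_{i+1} − x_{i+1}·y_i):
  i=1: 3.4077·4.4947 − 0.7531·4.8726 = +11.6470 (running +11.6470)
  i=2: 0.7531·0.0364 − -2.5165·4.4947 = +11.3384 (running +22.9854)
  i=3: -2.5165·-1.3291 − -2.1494·0.0364 = +3.4228 (running +26.4082)
  i=4: -2.1494·-2.0559 − 2.6075·-1.3291 = +7.8843 (running +34.2925)
  i=5: 2.6075·-2.0180 − 4.5442·-2.0559 = +4.0803 (running +38.3728)
  i=6: 4.5442·4.8726 − 3.4077·-2.0180 = +29.0188 (running +67.3916)
Area = |Σ|/2 = |67.3916|/2 = 33.6958

Area at t=0.433: 33.6958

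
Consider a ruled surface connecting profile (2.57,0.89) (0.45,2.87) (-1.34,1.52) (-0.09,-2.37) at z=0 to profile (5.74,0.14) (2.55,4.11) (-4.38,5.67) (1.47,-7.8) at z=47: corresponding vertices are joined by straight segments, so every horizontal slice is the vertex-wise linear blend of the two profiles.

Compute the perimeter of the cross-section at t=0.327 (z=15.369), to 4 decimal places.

Perimeter at t=0.327: 20.3988

Cross-section at t=0.327: each vertex is (1-t)·p0[i] + t·p1[i].
  v1: (1-0.327)·(2.57,0.89) + 0.327·(5.74,0.14) = (3.6066,0.6448)
  v2: (1-0.327)·(0.45,2.87) + 0.327·(2.55,4.11) = (1.1367,3.2755)
  v3: (1-0.327)·(-1.34,1.52) + 0.327·(-4.38,5.67) = (-2.3341,2.8771)
  v4: (1-0.327)·(-0.09,-2.37) + 0.327·(1.47,-7.8) = (0.4201,-4.1456)
Perimeter = Σ |v_{i+1} − v_i|:
  edge 1→2: √(-2.4699² + 2.6307²) = 3.6085 (running 3.6085)
  edge 2→3: √(-3.4708² + -0.3984²) = 3.4936 (running 7.1020)
  edge 3→4: √(2.7542² + -7.0227²) = 7.5434 (running 14.6455)
  edge 4→1: √(3.1865² + 4.7904²) = 5.7534 (running 20.3988)
Perimeter = 20.3988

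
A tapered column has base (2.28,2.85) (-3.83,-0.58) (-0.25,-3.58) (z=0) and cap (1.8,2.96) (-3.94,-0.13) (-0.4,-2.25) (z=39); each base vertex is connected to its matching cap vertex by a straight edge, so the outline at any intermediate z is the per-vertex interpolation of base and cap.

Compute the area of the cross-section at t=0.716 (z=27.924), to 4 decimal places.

Area at t=0.716: 12.5845

Cross-section at t=0.716: each vertex is (1-t)·p0[i] + t·p1[i].
  v1: (1-0.716)·(2.28,2.85) + 0.716·(1.8,2.96) = (1.9363,2.9288)
  v2: (1-0.716)·(-3.83,-0.58) + 0.716·(-3.94,-0.13) = (-3.9088,-0.2578)
  v3: (1-0.716)·(-0.25,-3.58) + 0.716·(-0.4,-2.25) = (-0.3574,-2.6277)
Shoelace sum Σ(x_i·y_{i+1} − x_{i+1}·y_i):
  i=1: 1.9363·-0.2578 − -3.9088·2.9288 = +10.9486 (running +10.9486)
  i=2: -3.9088·-2.6277 − -0.3574·-0.2578 = +10.1790 (running +21.1276)
  i=3: -0.3574·2.9288 − 1.9363·-2.6277 = +4.0414 (running +25.1690)
Area = |Σ|/2 = |25.1690|/2 = 12.5845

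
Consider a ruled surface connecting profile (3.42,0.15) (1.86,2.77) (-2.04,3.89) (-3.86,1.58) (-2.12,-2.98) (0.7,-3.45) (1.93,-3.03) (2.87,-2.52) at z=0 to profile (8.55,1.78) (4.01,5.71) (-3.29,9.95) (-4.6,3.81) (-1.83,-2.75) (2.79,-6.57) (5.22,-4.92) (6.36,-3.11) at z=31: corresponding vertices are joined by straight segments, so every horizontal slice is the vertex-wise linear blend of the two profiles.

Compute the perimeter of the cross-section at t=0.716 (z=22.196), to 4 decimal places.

Cross-section at t=0.716: each vertex is (1-t)·p0[i] + t·p1[i].
  v1: (1-0.716)·(3.42,0.15) + 0.716·(8.55,1.78) = (7.0931,1.3171)
  v2: (1-0.716)·(1.86,2.77) + 0.716·(4.01,5.71) = (3.3994,4.8750)
  v3: (1-0.716)·(-2.04,3.89) + 0.716·(-3.29,9.95) = (-2.9350,8.2290)
  v4: (1-0.716)·(-3.86,1.58) + 0.716·(-4.6,3.81) = (-4.3898,3.1767)
  v5: (1-0.716)·(-2.12,-2.98) + 0.716·(-1.83,-2.75) = (-1.9124,-2.8153)
  v6: (1-0.716)·(0.7,-3.45) + 0.716·(2.79,-6.57) = (2.1964,-5.6839)
  v7: (1-0.716)·(1.93,-3.03) + 0.716·(5.22,-4.92) = (4.2856,-4.3832)
  v8: (1-0.716)·(2.87,-2.52) + 0.716·(6.36,-3.11) = (5.3688,-2.9424)
Perimeter = Σ |v_{i+1} − v_i|:
  edge 1→2: √(-3.6937² + 3.5580²) = 5.1286 (running 5.1286)
  edge 2→3: √(-6.3344² + 3.3539²) = 7.1675 (running 12.2961)
  edge 3→4: √(-1.4548² + -5.0523²) = 5.2576 (running 17.5537)
  edge 4→5: √(2.4775² + -5.9920²) = 6.4840 (running 24.0377)
  edge 5→6: √(4.1088² + -2.8686²) = 5.0111 (running 29.0488)
  edge 6→7: √(2.0892² + 1.3007²) = 2.4610 (running 31.5098)
  edge 7→8: √(1.0832² + 1.4408²) = 1.8026 (running 33.3123)
  edge 8→1: √(1.7242² + 4.2595²) = 4.5953 (running 37.9076)
Perimeter = 37.9076

Perimeter at t=0.716: 37.9076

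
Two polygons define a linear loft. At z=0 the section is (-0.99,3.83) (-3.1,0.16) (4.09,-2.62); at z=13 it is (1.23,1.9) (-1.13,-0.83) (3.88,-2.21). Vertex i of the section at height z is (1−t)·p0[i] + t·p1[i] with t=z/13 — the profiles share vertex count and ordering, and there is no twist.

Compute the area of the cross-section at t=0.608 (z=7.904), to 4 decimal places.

Area at t=0.608: 11.2671

Cross-section at t=0.608: each vertex is (1-t)·p0[i] + t·p1[i].
  v1: (1-0.608)·(-0.99,3.83) + 0.608·(1.23,1.9) = (0.3598,2.6566)
  v2: (1-0.608)·(-3.1,0.16) + 0.608·(-1.13,-0.83) = (-1.9022,-0.4419)
  v3: (1-0.608)·(4.09,-2.62) + 0.608·(3.88,-2.21) = (3.9623,-2.3707)
Shoelace sum Σ(x_i·y_{i+1} − x_{i+1}·y_i):
  i=1: 0.3598·-0.4419 − -1.9022·2.6566 = +4.8944 (running +4.8944)
  i=2: -1.9022·-2.3707 − 3.9623·-0.4419 = +6.2607 (running +11.1551)
  i=3: 3.9623·2.6566 − 0.3598·-2.3707 = +11.3790 (running +22.5342)
Area = |Σ|/2 = |22.5342|/2 = 11.2671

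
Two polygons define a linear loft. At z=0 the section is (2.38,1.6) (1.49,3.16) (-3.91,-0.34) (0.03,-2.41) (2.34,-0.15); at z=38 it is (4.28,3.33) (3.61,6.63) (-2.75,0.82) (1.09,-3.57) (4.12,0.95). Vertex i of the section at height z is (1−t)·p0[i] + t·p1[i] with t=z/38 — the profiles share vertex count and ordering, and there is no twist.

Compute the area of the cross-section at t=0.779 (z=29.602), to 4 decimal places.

Cross-section at t=0.779: each vertex is (1-t)·p0[i] + t·p1[i].
  v1: (1-0.779)·(2.38,1.6) + 0.779·(4.28,3.33) = (3.8601,2.9477)
  v2: (1-0.779)·(1.49,3.16) + 0.779·(3.61,6.63) = (3.1415,5.8631)
  v3: (1-0.779)·(-3.91,-0.34) + 0.779·(-2.75,0.82) = (-3.0064,0.5636)
  v4: (1-0.779)·(0.03,-2.41) + 0.779·(1.09,-3.57) = (0.8557,-3.3136)
  v5: (1-0.779)·(2.34,-0.15) + 0.779·(4.12,0.95) = (3.7266,0.7069)
Shoelace sum Σ(x_i·y_{i+1} − x_{i+1}·y_i):
  i=1: 3.8601·5.8631 − 3.1415·2.9477 = +13.3722 (running +13.3722)
  i=2: 3.1415·0.5636 − -3.0064·5.8631 = +19.3973 (running +32.7696)
  i=3: -3.0064·-3.3136 − 0.8557·0.5636 = +9.4797 (running +42.2492)
  i=4: 0.8557·0.7069 − 3.7266·-3.3136 = +12.9536 (running +55.2028)
  i=5: 3.7266·2.9477 − 3.8601·0.7069 = +8.2561 (running +63.4590)
Area = |Σ|/2 = |63.4590|/2 = 31.7295

Area at t=0.779: 31.7295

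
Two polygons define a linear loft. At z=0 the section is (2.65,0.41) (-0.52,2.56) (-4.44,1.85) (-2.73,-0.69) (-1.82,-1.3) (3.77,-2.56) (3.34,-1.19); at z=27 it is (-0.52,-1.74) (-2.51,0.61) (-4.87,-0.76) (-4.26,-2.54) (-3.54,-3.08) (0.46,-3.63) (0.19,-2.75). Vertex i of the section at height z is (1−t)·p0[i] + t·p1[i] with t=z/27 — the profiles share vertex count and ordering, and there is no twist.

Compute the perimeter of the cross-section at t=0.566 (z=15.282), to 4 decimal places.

Cross-section at t=0.566: each vertex is (1-t)·p0[i] + t·p1[i].
  v1: (1-0.566)·(2.65,0.41) + 0.566·(-0.52,-1.74) = (0.8558,-0.8069)
  v2: (1-0.566)·(-0.52,2.56) + 0.566·(-2.51,0.61) = (-1.6463,1.4563)
  v3: (1-0.566)·(-4.44,1.85) + 0.566·(-4.87,-0.76) = (-4.6834,0.3727)
  v4: (1-0.566)·(-2.73,-0.69) + 0.566·(-4.26,-2.54) = (-3.5960,-1.7371)
  v5: (1-0.566)·(-1.82,-1.3) + 0.566·(-3.54,-3.08) = (-2.7935,-2.3075)
  v6: (1-0.566)·(3.77,-2.56) + 0.566·(0.46,-3.63) = (1.8965,-3.1656)
  v7: (1-0.566)·(3.34,-1.19) + 0.566·(0.19,-2.75) = (1.5571,-2.0730)
Perimeter = Σ |v_{i+1} − v_i|:
  edge 1→2: √(-2.5021² + 2.2632²) = 3.3738 (running 3.3738)
  edge 2→3: √(-3.0370² + -1.0836²) = 3.2245 (running 6.5984)
  edge 3→4: √(1.0874² + -2.1098²) = 2.3736 (running 8.9719)
  edge 4→5: √(0.8025² + -0.5704²) = 0.9845 (running 9.9565)
  edge 5→6: √(4.6901² + -0.8581²) = 4.7679 (running 14.7244)
  edge 6→7: √(-0.3394² + 1.0927²) = 1.1442 (running 15.8686)
  edge 7→1: √(-0.7013² + 1.2661²) = 1.4473 (running 17.3159)
Perimeter = 17.3159

Perimeter at t=0.566: 17.3159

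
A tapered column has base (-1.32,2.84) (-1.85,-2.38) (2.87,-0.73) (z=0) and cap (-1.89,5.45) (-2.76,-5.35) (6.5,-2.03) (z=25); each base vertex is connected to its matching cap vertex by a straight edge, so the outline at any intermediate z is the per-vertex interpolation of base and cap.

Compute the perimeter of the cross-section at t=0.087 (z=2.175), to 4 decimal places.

Cross-section at t=0.087: each vertex is (1-t)·p0[i] + t·p1[i].
  v1: (1-0.087)·(-1.32,2.84) + 0.087·(-1.89,5.45) = (-1.3696,3.0671)
  v2: (1-0.087)·(-1.85,-2.38) + 0.087·(-2.76,-5.35) = (-1.9292,-2.6384)
  v3: (1-0.087)·(2.87,-0.73) + 0.087·(6.5,-2.03) = (3.1858,-0.8431)
Perimeter = Σ |v_{i+1} − v_i|:
  edge 1→2: √(-0.5596² + -5.7055²) = 5.7328 (running 5.7328)
  edge 2→3: √(5.1150² + 1.7953²) = 5.4209 (running 11.1537)
  edge 3→1: √(-4.5554² + 3.9102²) = 6.0034 (running 17.1572)
Perimeter = 17.1572

Perimeter at t=0.087: 17.1572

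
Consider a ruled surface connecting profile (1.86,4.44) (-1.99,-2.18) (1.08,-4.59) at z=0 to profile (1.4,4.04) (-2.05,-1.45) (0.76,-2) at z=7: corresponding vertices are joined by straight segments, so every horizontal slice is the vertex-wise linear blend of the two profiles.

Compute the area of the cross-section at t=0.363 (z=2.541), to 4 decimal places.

Area at t=0.363: 12.4526

Cross-section at t=0.363: each vertex is (1-t)·p0[i] + t·p1[i].
  v1: (1-0.363)·(1.86,4.44) + 0.363·(1.4,4.04) = (1.6930,4.2948)
  v2: (1-0.363)·(-1.99,-2.18) + 0.363·(-2.05,-1.45) = (-2.0118,-1.9150)
  v3: (1-0.363)·(1.08,-4.59) + 0.363·(0.76,-2) = (0.9638,-3.6498)
Shoelace sum Σ(x_i·y_{i+1} − x_{i+1}·y_i):
  i=1: 1.6930·-1.9150 − -2.0118·4.2948 = +5.3980 (running +5.3980)
  i=2: -2.0118·-3.6498 − 0.9638·-1.9150 = +9.1884 (running +14.5865)
  i=3: 0.9638·4.2948 − 1.6930·-3.6498 = +10.3187 (running +24.9052)
Area = |Σ|/2 = |24.9052|/2 = 12.4526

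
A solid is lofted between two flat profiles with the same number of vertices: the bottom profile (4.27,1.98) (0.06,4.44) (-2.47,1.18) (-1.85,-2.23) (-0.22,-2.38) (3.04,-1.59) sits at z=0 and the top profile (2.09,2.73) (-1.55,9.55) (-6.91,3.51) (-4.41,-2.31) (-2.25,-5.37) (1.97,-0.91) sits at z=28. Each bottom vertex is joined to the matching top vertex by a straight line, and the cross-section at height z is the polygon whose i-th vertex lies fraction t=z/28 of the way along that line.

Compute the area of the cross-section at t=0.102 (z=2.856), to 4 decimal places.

Cross-section at t=0.102: each vertex is (1-t)·p0[i] + t·p1[i].
  v1: (1-0.102)·(4.27,1.98) + 0.102·(2.09,2.73) = (4.0476,2.0565)
  v2: (1-0.102)·(0.06,4.44) + 0.102·(-1.55,9.55) = (-0.1042,4.9612)
  v3: (1-0.102)·(-2.47,1.18) + 0.102·(-6.91,3.51) = (-2.9229,1.4177)
  v4: (1-0.102)·(-1.85,-2.23) + 0.102·(-4.41,-2.31) = (-2.1111,-2.2382)
  v5: (1-0.102)·(-0.22,-2.38) + 0.102·(-2.25,-5.37) = (-0.4271,-2.6850)
  v6: (1-0.102)·(3.04,-1.59) + 0.102·(1.97,-0.91) = (2.9309,-1.5206)
Shoelace sum Σ(x_i·y_{i+1} − x_{i+1}·y_i):
  i=1: 4.0476·4.9612 − -0.1042·2.0565 = +20.2956 (running +20.2956)
  i=2: -0.1042·1.4177 − -2.9229·4.9612 = +14.3533 (running +34.6489)
  i=3: -2.9229·-2.2382 − -2.1111·1.4177 = +9.5347 (running +44.1836)
  i=4: -2.1111·-2.6850 − -0.4271·-2.2382 = +4.7125 (running +48.8961)
  i=5: -0.4271·-1.5206 − 2.9309·-2.6850 = +8.5187 (running +57.4148)
  i=6: 2.9309·2.0565 − 4.0476·-1.5206 = +12.1823 (running +69.5971)
Area = |Σ|/2 = |69.5971|/2 = 34.7985

Area at t=0.102: 34.7985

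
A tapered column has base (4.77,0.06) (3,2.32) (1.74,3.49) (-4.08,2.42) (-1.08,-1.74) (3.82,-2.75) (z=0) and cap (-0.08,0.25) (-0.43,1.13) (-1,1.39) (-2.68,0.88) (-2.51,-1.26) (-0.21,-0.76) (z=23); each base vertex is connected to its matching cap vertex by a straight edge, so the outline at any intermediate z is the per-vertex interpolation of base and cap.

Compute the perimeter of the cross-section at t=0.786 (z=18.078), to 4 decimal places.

Cross-section at t=0.786: each vertex is (1-t)·p0[i] + t·p1[i].
  v1: (1-0.786)·(4.77,0.06) + 0.786·(-0.08,0.25) = (0.9579,0.2093)
  v2: (1-0.786)·(3,2.32) + 0.786·(-0.43,1.13) = (0.3040,1.3847)
  v3: (1-0.786)·(1.74,3.49) + 0.786·(-1,1.39) = (-0.4136,1.8394)
  v4: (1-0.786)·(-4.08,2.42) + 0.786·(-2.68,0.88) = (-2.9796,1.2096)
  v5: (1-0.786)·(-1.08,-1.74) + 0.786·(-2.51,-1.26) = (-2.2040,-1.3627)
  v6: (1-0.786)·(3.82,-2.75) + 0.786·(-0.21,-0.76) = (0.6524,-1.1859)
Perimeter = Σ |v_{i+1} − v_i|:
  edge 1→2: √(-0.6539² + 1.1753²) = 1.3450 (running 1.3450)
  edge 2→3: √(-0.7177² + 0.4547²) = 0.8496 (running 2.1946)
  edge 3→4: √(-2.5660² + -0.6298²) = 2.6421 (running 4.8367)
  edge 4→5: √(0.7756² + -2.5723²) = 2.6867 (running 7.5234)
  edge 5→6: √(2.8564² + 0.1769²) = 2.8619 (running 10.3852)
  edge 6→1: √(0.3055² + 1.3952²) = 1.4283 (running 11.8135)
Perimeter = 11.8135

Perimeter at t=0.786: 11.8135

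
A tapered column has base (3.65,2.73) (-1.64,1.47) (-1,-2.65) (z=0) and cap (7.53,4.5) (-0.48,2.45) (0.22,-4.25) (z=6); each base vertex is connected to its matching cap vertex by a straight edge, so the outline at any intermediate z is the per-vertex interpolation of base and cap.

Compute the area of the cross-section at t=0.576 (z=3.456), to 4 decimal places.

Area at t=0.576: 19.7981

Cross-section at t=0.576: each vertex is (1-t)·p0[i] + t·p1[i].
  v1: (1-0.576)·(3.65,2.73) + 0.576·(7.53,4.5) = (5.8849,3.7495)
  v2: (1-0.576)·(-1.64,1.47) + 0.576·(-0.48,2.45) = (-0.9718,2.0345)
  v3: (1-0.576)·(-1,-2.65) + 0.576·(0.22,-4.25) = (-0.2973,-3.5716)
Shoelace sum Σ(x_i·y_{i+1} − x_{i+1}·y_i):
  i=1: 5.8849·2.0345 − -0.9718·3.7495 = +15.6166 (running +15.6166)
  i=2: -0.9718·-3.5716 − -0.2973·2.0345 = +4.0758 (running +19.6924)
  i=3: -0.2973·3.7495 − 5.8849·-3.5716 = +19.9038 (running +39.5962)
Area = |Σ|/2 = |39.5962|/2 = 19.7981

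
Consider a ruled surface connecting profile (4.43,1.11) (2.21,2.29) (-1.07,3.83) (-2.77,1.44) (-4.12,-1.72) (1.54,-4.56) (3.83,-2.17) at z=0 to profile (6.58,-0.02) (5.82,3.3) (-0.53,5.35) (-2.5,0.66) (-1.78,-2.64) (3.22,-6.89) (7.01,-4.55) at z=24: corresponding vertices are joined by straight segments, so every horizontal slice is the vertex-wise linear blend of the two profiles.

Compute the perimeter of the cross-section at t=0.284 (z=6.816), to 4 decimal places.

Cross-section at t=0.284: each vertex is (1-t)·p0[i] + t·p1[i].
  v1: (1-0.284)·(4.43,1.11) + 0.284·(6.58,-0.02) = (5.0406,0.7891)
  v2: (1-0.284)·(2.21,2.29) + 0.284·(5.82,3.3) = (3.2352,2.5768)
  v3: (1-0.284)·(-1.07,3.83) + 0.284·(-0.53,5.35) = (-0.9166,4.2617)
  v4: (1-0.284)·(-2.77,1.44) + 0.284·(-2.5,0.66) = (-2.6933,1.2185)
  v5: (1-0.284)·(-4.12,-1.72) + 0.284·(-1.78,-2.64) = (-3.4554,-1.9813)
  v6: (1-0.284)·(1.54,-4.56) + 0.284·(3.22,-6.89) = (2.0171,-5.2217)
  v7: (1-0.284)·(3.83,-2.17) + 0.284·(7.01,-4.55) = (4.7331,-2.8459)
Perimeter = Σ |v_{i+1} − v_i|:
  edge 1→2: √(-1.8054² + 1.7878²) = 2.5407 (running 2.5407)
  edge 2→3: √(-4.1519² + 1.6848²) = 4.4807 (running 7.0215)
  edge 3→4: √(-1.7767² + -3.0432²) = 3.5239 (running 10.5453)
  edge 4→5: √(-0.7621² + -3.1998²) = 3.2893 (running 13.8346)
  edge 5→6: √(5.4726² + -3.2404²) = 6.3600 (running 20.1946)
  edge 6→7: √(2.7160² + 2.3758²) = 3.6085 (running 23.8031)
  edge 7→1: √(0.3075² + 3.6350²) = 3.6480 (running 27.4510)
Perimeter = 27.4510

Perimeter at t=0.284: 27.4510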